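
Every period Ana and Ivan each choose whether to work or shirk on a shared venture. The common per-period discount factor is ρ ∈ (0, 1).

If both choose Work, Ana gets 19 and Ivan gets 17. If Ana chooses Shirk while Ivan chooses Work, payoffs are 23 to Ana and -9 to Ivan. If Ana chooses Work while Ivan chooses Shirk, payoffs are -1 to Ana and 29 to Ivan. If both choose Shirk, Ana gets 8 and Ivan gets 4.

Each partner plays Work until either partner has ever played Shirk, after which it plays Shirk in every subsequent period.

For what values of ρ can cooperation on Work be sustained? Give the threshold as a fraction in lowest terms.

12/25

Ana's threshold: (23−19)/(23−8) = 4/15.
Ivan's threshold: (29−17)/(29−4) = 12/25.
4/15 < 12/25, so Ivan binds and ρ* = 12/25.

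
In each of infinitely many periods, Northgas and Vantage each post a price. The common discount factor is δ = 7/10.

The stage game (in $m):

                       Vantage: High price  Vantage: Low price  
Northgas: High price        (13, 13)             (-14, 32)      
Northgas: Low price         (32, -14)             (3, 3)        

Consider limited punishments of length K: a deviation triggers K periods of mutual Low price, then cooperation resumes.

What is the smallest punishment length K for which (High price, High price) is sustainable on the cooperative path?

No profitable deviation requires (13−3)(δ+…+δ^K) ≥ 32−13, i.e. δ+…+δ^K ≥ 19/10 ≈ 1.9000.
With δ = 7/10, the partial sums are K=1: 0.7000, K=2: 1.1900, K=3: 1.5330, K=4: 1.7731, K=5: 1.9412.
K = 5 is the first length at which the sum reaches 1.9000.

5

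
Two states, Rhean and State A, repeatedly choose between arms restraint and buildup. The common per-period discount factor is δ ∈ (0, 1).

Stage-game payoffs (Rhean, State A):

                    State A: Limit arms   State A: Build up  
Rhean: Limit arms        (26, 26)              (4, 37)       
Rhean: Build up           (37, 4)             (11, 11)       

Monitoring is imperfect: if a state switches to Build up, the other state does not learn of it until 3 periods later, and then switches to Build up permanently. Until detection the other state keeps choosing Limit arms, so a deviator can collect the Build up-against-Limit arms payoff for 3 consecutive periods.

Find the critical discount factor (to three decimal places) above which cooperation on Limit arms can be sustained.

0.751

Deviating for the 3 undetected periods gains 37−26 = 11 per period over cooperation, then loses 26−11 = 15 per period forever once punishment starts.
Gain: 11(1 + δ + … + δ^2); loss: 15·δ^3/(1−δ).
No profitable deviation ⇔ 11(1−δ^3) ≤ 15·δ^3, i.e. δ^3 ≥ 11/(11+15) = 11/26.
Hence δ ≥ (11/26)^(1/3) ≈ 0.751.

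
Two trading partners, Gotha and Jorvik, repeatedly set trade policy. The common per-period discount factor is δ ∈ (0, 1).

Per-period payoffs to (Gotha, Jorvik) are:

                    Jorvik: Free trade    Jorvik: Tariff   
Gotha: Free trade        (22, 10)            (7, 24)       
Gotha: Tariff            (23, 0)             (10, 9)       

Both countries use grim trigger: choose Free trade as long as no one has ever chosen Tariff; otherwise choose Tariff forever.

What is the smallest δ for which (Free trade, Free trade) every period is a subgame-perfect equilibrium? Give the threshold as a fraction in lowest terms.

14/15

Gotha's threshold: (23−22)/(23−10) = 1/13.
Jorvik's threshold: (24−10)/(24−9) = 14/15.
1/13 < 14/15, so Jorvik binds and δ* = 14/15.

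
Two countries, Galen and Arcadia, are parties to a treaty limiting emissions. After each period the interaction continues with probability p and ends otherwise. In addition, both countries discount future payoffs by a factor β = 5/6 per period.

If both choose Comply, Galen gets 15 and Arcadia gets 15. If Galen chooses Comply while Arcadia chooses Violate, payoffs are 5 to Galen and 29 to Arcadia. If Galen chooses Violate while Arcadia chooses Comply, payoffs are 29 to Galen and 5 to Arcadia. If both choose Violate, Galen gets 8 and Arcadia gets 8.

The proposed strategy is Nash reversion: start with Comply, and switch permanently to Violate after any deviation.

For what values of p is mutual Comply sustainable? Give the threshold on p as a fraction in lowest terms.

With continuation probability p and discount β, the effective per-period discount factor is βp.
Grim-trigger IC: βp ≥ (29−15)/(29−8) = 2/3.
So p ≥ (2/3)/(5/6) = 4/5.

4/5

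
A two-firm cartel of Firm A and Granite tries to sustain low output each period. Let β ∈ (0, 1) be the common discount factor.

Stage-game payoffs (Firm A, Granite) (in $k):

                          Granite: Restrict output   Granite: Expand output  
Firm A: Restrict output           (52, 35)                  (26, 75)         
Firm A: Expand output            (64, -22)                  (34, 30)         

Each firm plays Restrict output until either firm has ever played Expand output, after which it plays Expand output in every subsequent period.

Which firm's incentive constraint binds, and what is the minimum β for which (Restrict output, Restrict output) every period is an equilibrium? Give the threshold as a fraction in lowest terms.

Granite; β ≥ 8/9

Firm A: cooperation gives 52 each period; deviation gives 64 once then 34 forever.
  52/(1−β) ≥ 64 + 34β/(1−β) ⇒ β ≥ 12/30 = 2/5.
Granite: cooperation gives 35 each period; deviation gives 75 once then 30 forever.
  β ≥ 40/45 = 8/9.
Both must hold, so the binding constraint is Granite's: β ≥ 8/9.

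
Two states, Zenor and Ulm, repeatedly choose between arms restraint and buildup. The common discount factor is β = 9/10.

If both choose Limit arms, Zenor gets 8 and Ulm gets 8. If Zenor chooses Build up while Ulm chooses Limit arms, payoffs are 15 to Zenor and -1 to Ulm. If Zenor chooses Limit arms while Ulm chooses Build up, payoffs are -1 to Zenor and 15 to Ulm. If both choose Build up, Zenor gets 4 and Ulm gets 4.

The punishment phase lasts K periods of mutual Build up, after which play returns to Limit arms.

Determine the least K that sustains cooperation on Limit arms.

Need Σ_{k=1}^{K} β^k ≥ (15−8)/(8−4) = 1.7500 at β = 9/10.
At K = 2 the sum is 1.7100 < 1.7500; at K = 3 it is 2.4390 ≥ 1.7500.
So the minimum punishment length is K = 3.

3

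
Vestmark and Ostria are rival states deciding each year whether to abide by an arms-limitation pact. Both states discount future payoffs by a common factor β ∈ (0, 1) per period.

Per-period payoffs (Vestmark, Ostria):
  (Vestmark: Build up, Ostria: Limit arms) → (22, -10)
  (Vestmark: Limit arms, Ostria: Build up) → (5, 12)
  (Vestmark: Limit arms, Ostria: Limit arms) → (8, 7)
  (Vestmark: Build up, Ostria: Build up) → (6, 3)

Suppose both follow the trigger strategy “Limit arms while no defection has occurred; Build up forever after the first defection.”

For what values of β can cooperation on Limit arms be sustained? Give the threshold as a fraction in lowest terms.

7/8

Vestmark: cooperation gives 8 each period; deviation gives 22 once then 6 forever.
  8/(1−β) ≥ 22 + 6β/(1−β) ⇒ β ≥ 14/16 = 7/8.
Ostria: cooperation gives 7 each period; deviation gives 12 once then 3 forever.
  β ≥ 5/9.
Both must hold, so the binding constraint is Vestmark's: β ≥ 7/8.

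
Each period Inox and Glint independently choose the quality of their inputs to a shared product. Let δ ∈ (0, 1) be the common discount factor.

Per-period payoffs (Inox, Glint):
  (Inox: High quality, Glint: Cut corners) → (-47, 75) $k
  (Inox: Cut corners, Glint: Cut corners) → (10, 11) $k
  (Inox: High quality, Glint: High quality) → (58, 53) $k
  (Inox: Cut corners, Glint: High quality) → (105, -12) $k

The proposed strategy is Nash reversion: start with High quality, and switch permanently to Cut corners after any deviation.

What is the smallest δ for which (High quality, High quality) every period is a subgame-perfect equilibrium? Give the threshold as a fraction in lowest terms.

47/95

Inox's threshold: (105−58)/(105−10) = 47/95.
Glint's threshold: (75−53)/(75−11) = 11/32.
47/95 > 11/32, so Inox binds and δ* = 47/95.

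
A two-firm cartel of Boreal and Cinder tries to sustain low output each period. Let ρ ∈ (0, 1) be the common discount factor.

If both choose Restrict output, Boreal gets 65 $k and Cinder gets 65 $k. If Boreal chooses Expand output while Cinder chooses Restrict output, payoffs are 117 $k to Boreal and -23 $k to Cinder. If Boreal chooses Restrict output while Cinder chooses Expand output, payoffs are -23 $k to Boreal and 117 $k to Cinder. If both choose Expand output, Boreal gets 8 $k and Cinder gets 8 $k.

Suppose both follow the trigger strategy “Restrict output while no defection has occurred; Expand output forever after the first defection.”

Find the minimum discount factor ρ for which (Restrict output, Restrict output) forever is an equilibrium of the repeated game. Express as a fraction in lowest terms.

Under grim trigger the critical discount factor is (T−C)/(T−P) with T = 117, C = 65, P = 8.
ρ* = (117−65)/(117−8) = 52/109.

52/109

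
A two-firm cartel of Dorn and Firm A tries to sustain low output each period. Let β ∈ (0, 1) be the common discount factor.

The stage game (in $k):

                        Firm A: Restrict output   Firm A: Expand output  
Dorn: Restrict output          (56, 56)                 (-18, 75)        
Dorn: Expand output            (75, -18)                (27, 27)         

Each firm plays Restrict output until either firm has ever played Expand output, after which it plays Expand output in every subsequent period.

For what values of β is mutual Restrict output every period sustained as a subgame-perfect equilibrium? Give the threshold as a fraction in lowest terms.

56/(1−β) ≥ 75 + 27β/(1−β)
56 ≥ 75 − 48β
β ≥ 19/48.

19/48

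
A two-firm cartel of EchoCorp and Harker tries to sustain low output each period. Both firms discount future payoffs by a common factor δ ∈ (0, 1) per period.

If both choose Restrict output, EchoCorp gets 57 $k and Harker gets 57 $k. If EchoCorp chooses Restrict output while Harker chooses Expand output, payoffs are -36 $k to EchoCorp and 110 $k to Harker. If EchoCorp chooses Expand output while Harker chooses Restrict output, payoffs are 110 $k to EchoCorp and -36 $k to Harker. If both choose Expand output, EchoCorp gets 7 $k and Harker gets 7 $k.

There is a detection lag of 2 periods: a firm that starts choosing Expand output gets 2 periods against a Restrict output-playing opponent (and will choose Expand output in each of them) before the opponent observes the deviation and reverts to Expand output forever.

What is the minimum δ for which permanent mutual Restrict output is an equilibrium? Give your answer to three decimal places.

Deviating for the 2 undetected periods gains 110−57 = 53 per period over cooperation, then loses 57−7 = 50 per period forever once punishment starts.
Gain: 53(1 + δ + … + δ^1); loss: 50·δ^2/(1−δ).
No profitable deviation ⇔ 53(1−δ^2) ≤ 50·δ^2, i.e. δ^2 ≥ 53/(53+50) = 53/103.
Hence δ ≥ (53/103)^(1/2) ≈ 0.717.

0.717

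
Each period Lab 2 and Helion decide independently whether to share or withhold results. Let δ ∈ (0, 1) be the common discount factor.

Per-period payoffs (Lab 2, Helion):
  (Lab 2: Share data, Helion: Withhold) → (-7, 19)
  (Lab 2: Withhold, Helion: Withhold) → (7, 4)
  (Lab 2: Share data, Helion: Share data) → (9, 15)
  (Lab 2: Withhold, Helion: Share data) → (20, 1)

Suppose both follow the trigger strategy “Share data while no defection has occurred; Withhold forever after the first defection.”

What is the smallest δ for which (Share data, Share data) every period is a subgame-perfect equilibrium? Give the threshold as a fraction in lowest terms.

11/13

Lab 2's threshold: (20−9)/(20−7) = 11/13.
Helion's threshold: (19−15)/(19−4) = 4/15.
11/13 > 4/15, so Lab 2 binds and δ* = 11/13.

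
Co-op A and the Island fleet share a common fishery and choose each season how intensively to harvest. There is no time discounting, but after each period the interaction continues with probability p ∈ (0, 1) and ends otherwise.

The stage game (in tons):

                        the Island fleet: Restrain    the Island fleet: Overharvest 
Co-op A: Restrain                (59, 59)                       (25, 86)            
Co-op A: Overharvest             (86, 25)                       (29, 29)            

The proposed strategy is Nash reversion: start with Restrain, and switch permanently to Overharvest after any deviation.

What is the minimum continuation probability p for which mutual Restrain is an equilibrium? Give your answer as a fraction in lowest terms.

With no time discounting, the continuation probability p plays the role of the discount factor.
Grim-trigger IC: 59/(1−p) ≥ 86 + 29p/(1−p) ⇒ p ≥ (86−59)/(86−29) = 9/19.

9/19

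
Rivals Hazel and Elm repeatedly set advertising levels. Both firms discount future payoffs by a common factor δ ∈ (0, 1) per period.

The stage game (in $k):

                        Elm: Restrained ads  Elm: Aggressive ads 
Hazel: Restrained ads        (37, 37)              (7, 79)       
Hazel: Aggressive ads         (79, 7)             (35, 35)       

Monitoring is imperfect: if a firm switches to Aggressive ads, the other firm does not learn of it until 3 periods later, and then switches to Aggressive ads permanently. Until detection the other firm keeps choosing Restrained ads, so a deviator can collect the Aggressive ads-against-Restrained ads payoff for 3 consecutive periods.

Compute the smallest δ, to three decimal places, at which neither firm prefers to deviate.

Deviating for the 3 undetected periods gains 79−37 = 42 per period over cooperation, then loses 37−35 = 2 per period forever once punishment starts.
Gain: 42(1 + δ + … + δ^2); loss: 2·δ^3/(1−δ).
No profitable deviation ⇔ 42(1−δ^3) ≤ 2·δ^3, i.e. δ^3 ≥ 42/(42+2) = 21/22.
Hence δ ≥ (21/22)^(1/3) ≈ 0.985.

0.985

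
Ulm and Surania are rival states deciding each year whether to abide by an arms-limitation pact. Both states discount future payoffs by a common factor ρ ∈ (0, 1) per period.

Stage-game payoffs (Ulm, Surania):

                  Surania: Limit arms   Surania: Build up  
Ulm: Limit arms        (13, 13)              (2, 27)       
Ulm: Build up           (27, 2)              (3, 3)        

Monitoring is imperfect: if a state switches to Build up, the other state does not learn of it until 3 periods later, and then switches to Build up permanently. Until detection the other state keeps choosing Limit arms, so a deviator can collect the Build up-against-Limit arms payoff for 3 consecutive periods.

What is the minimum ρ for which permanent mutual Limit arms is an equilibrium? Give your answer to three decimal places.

A deviator earns 27 for 3 periods, then 3 forever; cooperating earns 13 forever. Multiplying the IC by (1−ρ):
13 ≥ 27(1−ρ^3) + 3ρ^3, so 24·ρ^3 ≥ 14 and ρ^3 ≥ 7/12.
ρ ≥ (7/12)^(1/3) ≈ 0.836.

0.836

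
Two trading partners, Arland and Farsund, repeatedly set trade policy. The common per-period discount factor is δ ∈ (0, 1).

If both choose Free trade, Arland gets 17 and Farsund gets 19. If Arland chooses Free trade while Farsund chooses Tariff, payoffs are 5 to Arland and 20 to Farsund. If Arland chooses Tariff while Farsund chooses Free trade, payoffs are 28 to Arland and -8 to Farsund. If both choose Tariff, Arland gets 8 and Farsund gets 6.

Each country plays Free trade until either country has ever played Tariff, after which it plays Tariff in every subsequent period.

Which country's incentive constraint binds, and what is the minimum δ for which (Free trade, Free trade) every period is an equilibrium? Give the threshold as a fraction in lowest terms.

Arland; δ ≥ 11/20

Arland: cooperation gives 17 each period; deviation gives 28 once then 8 forever.
  17/(1−δ) ≥ 28 + 8δ/(1−δ) ⇒ δ ≥ 11/20.
Farsund: cooperation gives 19 each period; deviation gives 20 once then 6 forever.
  δ ≥ 1/14.
Both must hold, so the binding constraint is Arland's: δ ≥ 11/20.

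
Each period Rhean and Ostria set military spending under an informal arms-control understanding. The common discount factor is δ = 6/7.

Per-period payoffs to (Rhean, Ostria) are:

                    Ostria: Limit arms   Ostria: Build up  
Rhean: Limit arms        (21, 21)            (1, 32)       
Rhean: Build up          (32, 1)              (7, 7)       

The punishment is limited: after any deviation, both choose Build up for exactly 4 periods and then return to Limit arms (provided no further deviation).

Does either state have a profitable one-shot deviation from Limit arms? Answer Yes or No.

No

Comparing payoff streams over the 5 periods until play realigns: cooperate → 21(1+δ+…+δ^4); deviate → 32 + 7(δ+…+δ^4).
Cooperation is sustained iff (21−7)(δ+…+δ^4) ≥ 32−21.
δ+…+δ^4 = 6/7·(1−(6/7)^4)/(1−6/7) = 2.7613, and (32−21)/(21−7) = 0.7857.
2.7613 ≥ 0.7857, so cooperation is sustainable.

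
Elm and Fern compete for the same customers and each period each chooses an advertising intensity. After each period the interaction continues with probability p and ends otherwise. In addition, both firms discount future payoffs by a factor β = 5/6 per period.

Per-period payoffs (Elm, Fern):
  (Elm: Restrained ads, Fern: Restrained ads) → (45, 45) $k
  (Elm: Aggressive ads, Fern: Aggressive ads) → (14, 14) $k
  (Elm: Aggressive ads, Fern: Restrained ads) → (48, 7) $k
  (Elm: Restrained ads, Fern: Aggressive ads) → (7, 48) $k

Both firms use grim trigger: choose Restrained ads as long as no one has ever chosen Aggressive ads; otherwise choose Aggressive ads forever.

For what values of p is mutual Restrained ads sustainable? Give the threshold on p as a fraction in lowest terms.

With continuation probability p and discount β, the effective per-period discount factor is βp.
Grim-trigger IC: βp ≥ (48−45)/(48−14) = 3/34.
So p ≥ (3/34)/(5/6) = 9/85.

9/85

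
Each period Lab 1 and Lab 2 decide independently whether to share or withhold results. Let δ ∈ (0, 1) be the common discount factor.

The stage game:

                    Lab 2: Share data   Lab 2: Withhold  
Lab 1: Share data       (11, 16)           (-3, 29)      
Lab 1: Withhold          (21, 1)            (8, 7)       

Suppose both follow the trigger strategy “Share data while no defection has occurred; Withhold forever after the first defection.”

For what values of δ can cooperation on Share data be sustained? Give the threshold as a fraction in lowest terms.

10/13

Lab 1's threshold: (21−11)/(21−8) = 10/13.
Lab 2's threshold: (29−16)/(29−7) = 13/22.
10/13 > 13/22, so Lab 1 binds and δ* = 10/13.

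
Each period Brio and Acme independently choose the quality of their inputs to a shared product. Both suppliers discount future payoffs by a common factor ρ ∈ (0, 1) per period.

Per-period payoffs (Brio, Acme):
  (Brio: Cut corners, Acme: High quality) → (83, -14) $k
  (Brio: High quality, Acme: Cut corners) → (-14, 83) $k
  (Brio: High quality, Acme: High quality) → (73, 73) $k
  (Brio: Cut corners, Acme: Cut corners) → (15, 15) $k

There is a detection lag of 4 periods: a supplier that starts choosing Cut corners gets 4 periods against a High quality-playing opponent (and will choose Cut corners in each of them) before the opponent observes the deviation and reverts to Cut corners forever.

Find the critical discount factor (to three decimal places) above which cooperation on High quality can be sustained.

0.619

A deviator earns 83 for 4 periods, then 15 forever; cooperating earns 73 forever. Multiplying the IC by (1−ρ):
73 ≥ 83(1−ρ^4) + 15ρ^4, so 68·ρ^4 ≥ 10 and ρ^4 ≥ 5/34.
ρ ≥ (5/34)^(1/4) ≈ 0.619.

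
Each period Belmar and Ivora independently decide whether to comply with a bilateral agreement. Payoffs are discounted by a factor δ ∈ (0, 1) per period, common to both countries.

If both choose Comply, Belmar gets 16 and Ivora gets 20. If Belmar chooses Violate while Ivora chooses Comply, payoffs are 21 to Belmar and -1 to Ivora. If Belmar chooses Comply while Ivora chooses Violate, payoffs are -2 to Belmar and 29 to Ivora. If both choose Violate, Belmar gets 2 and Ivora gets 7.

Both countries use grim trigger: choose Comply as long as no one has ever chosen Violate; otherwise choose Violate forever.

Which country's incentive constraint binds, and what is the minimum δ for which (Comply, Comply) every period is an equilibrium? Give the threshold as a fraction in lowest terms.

For Belmar: deviation gain 21−16 = 5, per-period punishment loss 16−2 = 14. IC gives δ ≥ 5/19.
For Ivora: gain 9, loss 13 per period, so δ ≥ 9/22.
The tighter constraint is Ivora's, so cooperation needs δ ≥ 9/22.

Ivora; δ ≥ 9/22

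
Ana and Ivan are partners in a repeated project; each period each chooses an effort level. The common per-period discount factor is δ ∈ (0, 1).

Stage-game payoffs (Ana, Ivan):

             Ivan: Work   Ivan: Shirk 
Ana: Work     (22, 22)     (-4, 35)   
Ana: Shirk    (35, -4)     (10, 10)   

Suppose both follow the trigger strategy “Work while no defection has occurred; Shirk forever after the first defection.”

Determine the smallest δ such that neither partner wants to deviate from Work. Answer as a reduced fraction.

22/(1−δ) ≥ 35 + 10δ/(1−δ)
22 ≥ 35 − 25δ
δ ≥ 13/25.

13/25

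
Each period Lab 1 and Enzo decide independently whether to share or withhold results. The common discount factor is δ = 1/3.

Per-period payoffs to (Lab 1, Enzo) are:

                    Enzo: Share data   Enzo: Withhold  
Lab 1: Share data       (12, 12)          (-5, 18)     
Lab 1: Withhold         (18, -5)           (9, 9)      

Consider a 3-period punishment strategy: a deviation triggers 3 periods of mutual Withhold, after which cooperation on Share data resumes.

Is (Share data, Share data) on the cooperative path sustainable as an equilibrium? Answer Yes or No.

No

Comparing payoff streams over the 4 periods until play realigns: cooperate → 12(1+δ+…+δ^3); deviate → 18 + 9(δ+…+δ^3).
Cooperation is sustained iff (12−9)(δ+…+δ^3) ≥ 18−12.
δ+…+δ^3 = 1/3·(1−(1/3)^3)/(1−1/3) = 0.4815, and (18−12)/(12−9) = 2.0000.
0.4815 < 2.0000, so cooperation is not sustainable.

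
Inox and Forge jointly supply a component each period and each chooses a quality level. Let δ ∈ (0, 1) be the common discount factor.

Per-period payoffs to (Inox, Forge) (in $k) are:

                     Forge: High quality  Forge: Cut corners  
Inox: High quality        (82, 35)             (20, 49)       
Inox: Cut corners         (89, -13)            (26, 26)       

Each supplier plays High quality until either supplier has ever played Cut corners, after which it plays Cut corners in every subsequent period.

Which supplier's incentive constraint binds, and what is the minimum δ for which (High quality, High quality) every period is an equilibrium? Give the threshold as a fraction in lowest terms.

Forge; δ ≥ 14/23

Inox: cooperation gives 82 each period; deviation gives 89 once then 26 forever.
  82/(1−δ) ≥ 89 + 26δ/(1−δ) ⇒ δ ≥ 7/63 = 1/9.
Forge: cooperation gives 35 each period; deviation gives 49 once then 26 forever.
  δ ≥ 14/23.
Both must hold, so the binding constraint is Forge's: δ ≥ 14/23.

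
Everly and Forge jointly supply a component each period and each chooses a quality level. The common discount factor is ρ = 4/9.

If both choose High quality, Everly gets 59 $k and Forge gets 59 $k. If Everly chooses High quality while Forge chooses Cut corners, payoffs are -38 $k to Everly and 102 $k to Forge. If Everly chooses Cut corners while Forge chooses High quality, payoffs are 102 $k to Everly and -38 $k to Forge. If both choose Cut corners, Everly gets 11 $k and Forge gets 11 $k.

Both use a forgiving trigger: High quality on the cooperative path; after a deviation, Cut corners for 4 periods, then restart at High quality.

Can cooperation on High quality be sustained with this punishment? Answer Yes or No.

No

Comparing payoff streams over the 5 periods until play realigns: cooperate → 59(1+ρ+…+ρ^4); deviate → 102 + 11(ρ+…+ρ^4).
Cooperation is sustained iff (59−11)(ρ+…+ρ^4) ≥ 102−59.
ρ+…+ρ^4 = 4/9·(1−(4/9)^4)/(1−4/9) = 0.7688, and (102−59)/(59−11) = 0.8958.
0.7688 < 0.8958, so cooperation is not sustainable.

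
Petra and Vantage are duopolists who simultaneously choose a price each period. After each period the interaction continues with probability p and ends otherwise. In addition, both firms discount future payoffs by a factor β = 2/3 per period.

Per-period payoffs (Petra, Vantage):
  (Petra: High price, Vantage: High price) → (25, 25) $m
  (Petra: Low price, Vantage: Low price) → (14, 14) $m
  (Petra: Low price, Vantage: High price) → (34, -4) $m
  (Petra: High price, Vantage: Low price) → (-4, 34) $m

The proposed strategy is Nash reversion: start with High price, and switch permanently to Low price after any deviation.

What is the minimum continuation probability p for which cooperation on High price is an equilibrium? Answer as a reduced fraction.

27/40

Expected continuation weight on next period's payoff is β·p = 2/3·p, which plays the role of the discount factor.
Cooperation requires 2/3·p ≥ (34−25)/(34−14) = 9/20, hence p ≥ 27/40.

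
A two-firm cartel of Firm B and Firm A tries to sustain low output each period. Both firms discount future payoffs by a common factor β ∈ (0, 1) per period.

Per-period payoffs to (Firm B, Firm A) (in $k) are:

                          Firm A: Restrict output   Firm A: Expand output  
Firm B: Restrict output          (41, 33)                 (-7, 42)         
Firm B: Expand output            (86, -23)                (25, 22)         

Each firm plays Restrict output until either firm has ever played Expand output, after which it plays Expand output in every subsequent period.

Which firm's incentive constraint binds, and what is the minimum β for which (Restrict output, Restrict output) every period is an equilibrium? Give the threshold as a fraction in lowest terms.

Firm B; β ≥ 45/61

For Firm B: deviation gain 86−41 = 45, per-period punishment loss 41−25 = 16. IC gives β ≥ 45/61.
For Firm A: gain 9, loss 11 per period, so β ≥ 9/20.
The tighter constraint is Firm B's, so cooperation needs β ≥ 45/61.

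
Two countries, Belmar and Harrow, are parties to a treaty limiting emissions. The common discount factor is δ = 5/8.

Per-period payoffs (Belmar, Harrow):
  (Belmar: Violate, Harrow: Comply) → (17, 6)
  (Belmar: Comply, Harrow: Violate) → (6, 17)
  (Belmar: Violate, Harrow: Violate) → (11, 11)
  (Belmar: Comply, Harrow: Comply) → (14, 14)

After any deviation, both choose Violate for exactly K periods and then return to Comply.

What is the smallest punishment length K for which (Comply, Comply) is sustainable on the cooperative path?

2

Need Σ_{k=1}^{K} δ^k ≥ (17−14)/(14−11) = 1.0000 at δ = 5/8.
At K = 1 the sum is 0.6250 < 1.0000; at K = 2 it is 1.0156 ≥ 1.0000.
So the minimum punishment length is K = 2.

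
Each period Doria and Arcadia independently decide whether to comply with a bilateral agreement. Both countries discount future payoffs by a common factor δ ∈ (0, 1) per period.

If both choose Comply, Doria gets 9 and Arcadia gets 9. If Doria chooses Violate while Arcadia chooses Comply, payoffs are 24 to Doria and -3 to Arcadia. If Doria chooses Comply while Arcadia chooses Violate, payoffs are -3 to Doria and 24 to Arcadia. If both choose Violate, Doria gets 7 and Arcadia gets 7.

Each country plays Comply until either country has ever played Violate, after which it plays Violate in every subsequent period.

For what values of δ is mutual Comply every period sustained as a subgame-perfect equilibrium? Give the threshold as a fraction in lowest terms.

Under grim trigger the critical discount factor is (T−C)/(T−P) with T = 24, C = 9, P = 7.
δ* = (24−9)/(24−7) = 15/17.

15/17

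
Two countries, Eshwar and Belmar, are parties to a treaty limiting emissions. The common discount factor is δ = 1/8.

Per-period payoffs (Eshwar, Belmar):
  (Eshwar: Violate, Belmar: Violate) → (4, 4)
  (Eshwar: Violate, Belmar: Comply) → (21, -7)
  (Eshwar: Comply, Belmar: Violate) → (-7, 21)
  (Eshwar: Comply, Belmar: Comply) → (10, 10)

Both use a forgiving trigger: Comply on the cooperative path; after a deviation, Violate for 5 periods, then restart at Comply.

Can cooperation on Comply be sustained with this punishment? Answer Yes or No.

No

Comparing payoff streams over the 6 periods until play realigns: cooperate → 10(1+δ+…+δ^5); deviate → 21 + 4(δ+…+δ^5).
Cooperation is sustained iff (10−4)(δ+…+δ^5) ≥ 21−10.
δ+…+δ^5 = 1/8·(1−(1/8)^5)/(1−1/8) = 0.1429, and (21−10)/(10−4) = 1.8333.
0.1429 < 1.8333, so cooperation is not sustainable.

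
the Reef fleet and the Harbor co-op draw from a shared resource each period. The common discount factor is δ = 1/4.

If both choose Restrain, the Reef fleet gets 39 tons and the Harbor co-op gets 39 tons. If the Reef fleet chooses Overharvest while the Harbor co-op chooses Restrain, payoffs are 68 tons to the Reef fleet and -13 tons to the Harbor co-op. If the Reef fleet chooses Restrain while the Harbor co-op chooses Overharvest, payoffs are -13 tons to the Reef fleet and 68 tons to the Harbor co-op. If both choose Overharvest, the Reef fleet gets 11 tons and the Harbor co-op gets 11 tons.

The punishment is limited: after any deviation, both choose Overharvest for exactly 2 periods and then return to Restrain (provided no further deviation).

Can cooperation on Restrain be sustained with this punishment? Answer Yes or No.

No

Comparing payoff streams over the 3 periods until play realigns: cooperate → 39(1+δ+…+δ^2); deviate → 68 + 11(δ+…+δ^2).
Cooperation is sustained iff (39−11)(δ+…+δ^2) ≥ 68−39.
δ+…+δ^2 = 1/4·(1−(1/4)^2)/(1−1/4) = 0.3125, and (68−39)/(39−11) = 1.0357.
0.3125 < 1.0357, so cooperation is not sustainable.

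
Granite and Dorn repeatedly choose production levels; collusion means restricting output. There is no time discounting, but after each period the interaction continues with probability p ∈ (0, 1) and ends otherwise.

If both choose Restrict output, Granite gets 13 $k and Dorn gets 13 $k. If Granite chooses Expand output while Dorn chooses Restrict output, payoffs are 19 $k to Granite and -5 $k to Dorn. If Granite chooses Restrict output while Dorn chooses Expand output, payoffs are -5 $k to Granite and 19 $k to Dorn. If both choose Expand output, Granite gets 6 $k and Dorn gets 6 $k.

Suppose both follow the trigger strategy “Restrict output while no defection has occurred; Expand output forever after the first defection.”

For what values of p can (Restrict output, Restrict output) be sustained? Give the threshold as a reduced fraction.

With no time discounting, the continuation probability p plays the role of the discount factor.
Grim-trigger IC: 13/(1−p) ≥ 19 + 6p/(1−p) ⇒ p ≥ (19−13)/(19−6) = 6/13.

6/13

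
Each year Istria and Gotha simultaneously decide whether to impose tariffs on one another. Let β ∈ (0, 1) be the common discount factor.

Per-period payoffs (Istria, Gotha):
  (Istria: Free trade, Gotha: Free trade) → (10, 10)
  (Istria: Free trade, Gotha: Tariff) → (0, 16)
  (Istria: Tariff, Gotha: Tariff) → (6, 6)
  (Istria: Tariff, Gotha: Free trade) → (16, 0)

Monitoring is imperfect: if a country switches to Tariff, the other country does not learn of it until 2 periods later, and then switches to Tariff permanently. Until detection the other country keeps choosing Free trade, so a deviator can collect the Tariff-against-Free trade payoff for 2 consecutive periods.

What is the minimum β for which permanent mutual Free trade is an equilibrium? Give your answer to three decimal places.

The best deviation is to choose Tariff for all 2 undetected periods, earning 16 each, then 6 forever once detected.
Deviation value: 16(1−β^2)/(1−β) + 6β^2/(1−β); cooperation value: 10/(1−β).
IC: 10 ≥ 16(1−β^2) + 6β^2 = 16 − 10β^2.
So β^2 ≥ 6/10 = 3/5, giving β ≥ (3/5)^(1/2) ≈ 0.775.

0.775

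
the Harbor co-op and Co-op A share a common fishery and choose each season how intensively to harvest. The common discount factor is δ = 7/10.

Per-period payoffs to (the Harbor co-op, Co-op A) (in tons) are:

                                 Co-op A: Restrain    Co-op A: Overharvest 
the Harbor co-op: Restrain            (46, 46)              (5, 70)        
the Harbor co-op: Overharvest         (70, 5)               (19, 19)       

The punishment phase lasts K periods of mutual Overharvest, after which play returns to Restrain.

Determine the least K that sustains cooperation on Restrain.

2

IC: δ(1−δ^K)/(1−δ) ≥ (70−46)/(46−19) = 8/9.
With δ = 7/10: need 1 − δ^K ≥ 8/9·(1−7/10)/(7/10), i.e. δ^K ≤ 0.6190.
Since (7/10)^1 = 0.7000 and (7/10)^2 = 0.4900, the smallest such K is 2.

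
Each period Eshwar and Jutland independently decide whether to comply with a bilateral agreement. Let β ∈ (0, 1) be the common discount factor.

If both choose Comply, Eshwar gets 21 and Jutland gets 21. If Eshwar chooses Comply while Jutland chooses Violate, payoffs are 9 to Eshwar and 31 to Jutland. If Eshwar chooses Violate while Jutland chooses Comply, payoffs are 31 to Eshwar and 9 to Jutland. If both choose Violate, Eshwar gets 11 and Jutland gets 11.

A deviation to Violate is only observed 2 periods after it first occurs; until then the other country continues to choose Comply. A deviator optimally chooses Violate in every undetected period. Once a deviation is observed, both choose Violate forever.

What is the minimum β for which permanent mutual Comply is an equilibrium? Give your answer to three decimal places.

0.707

The best deviation is to choose Violate for all 2 undetected periods, earning 31 each, then 11 forever once detected.
Deviation value: 31(1−β^2)/(1−β) + 11β^2/(1−β); cooperation value: 21/(1−β).
IC: 21 ≥ 31(1−β^2) + 11β^2 = 31 − 20β^2.
So β^2 ≥ 10/20 = 1/2, giving β ≥ (1/2)^(1/2) ≈ 0.707.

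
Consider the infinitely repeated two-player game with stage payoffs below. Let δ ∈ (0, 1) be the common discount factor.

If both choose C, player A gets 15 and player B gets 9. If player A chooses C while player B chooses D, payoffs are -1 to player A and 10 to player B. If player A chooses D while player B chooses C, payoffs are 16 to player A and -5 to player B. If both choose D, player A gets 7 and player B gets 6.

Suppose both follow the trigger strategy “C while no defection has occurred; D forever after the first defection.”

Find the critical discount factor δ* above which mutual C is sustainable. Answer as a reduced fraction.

1/4

player A: cooperation gives 15 each period; deviation gives 16 once then 7 forever.
  15/(1−δ) ≥ 16 + 7δ/(1−δ) ⇒ δ ≥ 1/9.
player B: cooperation gives 9 each period; deviation gives 10 once then 6 forever.
  δ ≥ 1/4.
Both must hold, so the binding constraint is player B's: δ ≥ 1/4.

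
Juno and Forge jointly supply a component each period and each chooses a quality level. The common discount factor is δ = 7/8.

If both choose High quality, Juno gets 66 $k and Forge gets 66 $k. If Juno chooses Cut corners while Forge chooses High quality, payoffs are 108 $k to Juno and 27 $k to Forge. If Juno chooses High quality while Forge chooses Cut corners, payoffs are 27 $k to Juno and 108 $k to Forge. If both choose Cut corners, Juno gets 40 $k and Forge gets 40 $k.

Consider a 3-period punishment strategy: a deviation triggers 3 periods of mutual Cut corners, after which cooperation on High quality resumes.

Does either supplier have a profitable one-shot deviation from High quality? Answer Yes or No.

Comparing payoff streams over the 4 periods until play realigns: cooperate → 66(1+δ+…+δ^3); deviate → 108 + 40(δ+…+δ^3).
Cooperation is sustained iff (66−40)(δ+…+δ^3) ≥ 108−66.
δ+…+δ^3 = 7/8·(1−(7/8)^3)/(1−7/8) = 2.3105, and (108−66)/(66−40) = 1.6154.
2.3105 ≥ 1.6154, so cooperation is sustainable.

No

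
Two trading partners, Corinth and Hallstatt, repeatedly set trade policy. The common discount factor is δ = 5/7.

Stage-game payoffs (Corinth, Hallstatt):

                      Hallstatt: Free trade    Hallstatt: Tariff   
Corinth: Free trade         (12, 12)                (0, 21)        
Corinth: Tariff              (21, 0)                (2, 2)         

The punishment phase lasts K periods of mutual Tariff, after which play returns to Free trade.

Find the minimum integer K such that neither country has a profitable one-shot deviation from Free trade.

2

No profitable deviation requires (12−2)(δ+…+δ^K) ≥ 21−12, i.e. δ+…+δ^K ≥ 9/10 ≈ 0.9000.
With δ = 5/7, the partial sums are K=1: 0.7143, K=2: 1.2245.
K = 2 is the first length at which the sum reaches 0.9000.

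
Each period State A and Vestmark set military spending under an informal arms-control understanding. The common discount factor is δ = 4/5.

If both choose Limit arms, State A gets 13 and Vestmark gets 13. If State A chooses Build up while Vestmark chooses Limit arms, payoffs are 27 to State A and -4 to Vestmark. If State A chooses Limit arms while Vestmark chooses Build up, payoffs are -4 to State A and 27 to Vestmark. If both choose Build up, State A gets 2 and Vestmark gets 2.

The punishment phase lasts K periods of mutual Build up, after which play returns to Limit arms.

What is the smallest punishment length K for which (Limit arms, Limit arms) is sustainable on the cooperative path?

IC: δ(1−δ^K)/(1−δ) ≥ (27−13)/(13−2) = 14/11.
With δ = 4/5: need 1 − δ^K ≥ 14/11·(1−4/5)/(4/5), i.e. δ^K ≤ 0.6818.
Since (4/5)^1 = 0.8000 and (4/5)^2 = 0.6400, the smallest such K is 2.

2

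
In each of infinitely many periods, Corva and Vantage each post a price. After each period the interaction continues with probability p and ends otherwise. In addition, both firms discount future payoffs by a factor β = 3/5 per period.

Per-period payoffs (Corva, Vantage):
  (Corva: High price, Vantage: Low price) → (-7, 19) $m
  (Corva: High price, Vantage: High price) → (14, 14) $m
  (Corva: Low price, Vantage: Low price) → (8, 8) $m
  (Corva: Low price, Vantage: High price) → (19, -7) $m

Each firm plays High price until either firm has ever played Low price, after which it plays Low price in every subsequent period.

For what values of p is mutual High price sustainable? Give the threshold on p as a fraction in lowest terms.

Expected continuation weight on next period's payoff is β·p = 3/5·p, which plays the role of the discount factor.
Cooperation requires 3/5·p ≥ (19−14)/(19−8) = 5/11, hence p ≥ 25/33.

25/33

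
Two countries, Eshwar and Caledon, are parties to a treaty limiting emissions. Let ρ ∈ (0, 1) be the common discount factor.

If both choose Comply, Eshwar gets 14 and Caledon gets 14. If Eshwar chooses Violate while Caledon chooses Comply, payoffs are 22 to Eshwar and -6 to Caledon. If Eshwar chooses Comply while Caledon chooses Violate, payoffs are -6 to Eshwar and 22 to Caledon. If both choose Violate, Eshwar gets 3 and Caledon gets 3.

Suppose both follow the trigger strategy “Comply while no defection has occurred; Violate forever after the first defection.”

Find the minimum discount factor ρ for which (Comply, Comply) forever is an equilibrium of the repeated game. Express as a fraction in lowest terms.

14/(1−ρ) ≥ 22 + 3ρ/(1−ρ)
14 ≥ 22 − 19ρ
ρ ≥ 8/19.

8/19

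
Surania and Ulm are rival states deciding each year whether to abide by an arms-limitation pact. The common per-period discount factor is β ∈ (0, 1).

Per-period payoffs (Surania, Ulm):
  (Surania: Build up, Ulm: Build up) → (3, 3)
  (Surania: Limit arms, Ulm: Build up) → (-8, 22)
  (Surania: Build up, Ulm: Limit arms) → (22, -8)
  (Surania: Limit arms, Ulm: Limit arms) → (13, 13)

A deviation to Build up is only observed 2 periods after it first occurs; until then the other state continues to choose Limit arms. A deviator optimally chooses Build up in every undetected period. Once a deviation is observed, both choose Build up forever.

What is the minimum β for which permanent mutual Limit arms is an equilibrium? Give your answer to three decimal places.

0.688

A deviator earns 22 for 2 periods, then 3 forever; cooperating earns 13 forever. Multiplying the IC by (1−β):
13 ≥ 22(1−β^2) + 3β^2, so 19·β^2 ≥ 9 and β^2 ≥ 9/19.
β ≥ (9/19)^(1/2) ≈ 0.688.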